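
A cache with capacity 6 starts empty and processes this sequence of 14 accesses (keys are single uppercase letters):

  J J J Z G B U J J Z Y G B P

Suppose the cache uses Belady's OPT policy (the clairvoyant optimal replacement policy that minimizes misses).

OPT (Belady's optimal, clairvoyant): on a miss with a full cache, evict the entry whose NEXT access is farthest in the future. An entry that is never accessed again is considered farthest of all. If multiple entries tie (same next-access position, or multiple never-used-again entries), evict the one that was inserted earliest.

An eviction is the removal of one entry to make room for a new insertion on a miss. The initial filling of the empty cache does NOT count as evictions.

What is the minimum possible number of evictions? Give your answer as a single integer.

OPT (Belady) simulation (capacity=6):
  1. access J: MISS. Cache: [J]
  2. access J: HIT. Next use of J: step 3. Cache: [J]
  3. access J: HIT. Next use of J: step 8. Cache: [J]
  4. access Z: MISS. Cache: [J Z]
  5. access G: MISS. Cache: [J Z G]
  6. access B: MISS. Cache: [J Z G B]
  7. access U: MISS. Cache: [J Z G B U]
  8. access J: HIT. Next use of J: step 9. Cache: [J Z G B U]
  9. access J: HIT. Next use of J: never. Cache: [J Z G B U]
  10. access Z: HIT. Next use of Z: never. Cache: [J Z G B U]
  11. access Y: MISS. Cache: [J Z G B U Y]
  12. access G: HIT. Next use of G: never. Cache: [J Z G B U Y]
  13. access B: HIT. Next use of B: never. Cache: [J Z G B U Y]
  14. access P: MISS, evict J (next use: never). Cache: [Z G B U Y P]
Total: 7 hits, 7 misses, 1 evictions

Answer: 1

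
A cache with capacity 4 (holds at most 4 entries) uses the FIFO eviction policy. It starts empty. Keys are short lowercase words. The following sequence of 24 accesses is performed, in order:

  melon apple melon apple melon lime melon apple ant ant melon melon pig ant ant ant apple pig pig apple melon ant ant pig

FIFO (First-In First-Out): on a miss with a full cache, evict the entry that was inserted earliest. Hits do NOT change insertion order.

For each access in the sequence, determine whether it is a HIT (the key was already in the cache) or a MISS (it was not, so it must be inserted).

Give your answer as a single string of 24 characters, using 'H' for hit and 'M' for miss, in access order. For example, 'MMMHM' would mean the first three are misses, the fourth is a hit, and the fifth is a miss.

FIFO simulation (capacity=4):
  1. access melon: MISS. Cache (old->new): [melon]
  2. access apple: MISS. Cache (old->new): [melon apple]
  3. access melon: HIT. Cache (old->new): [melon apple]
  4. access apple: HIT. Cache (old->new): [melon apple]
  5. access melon: HIT. Cache (old->new): [melon apple]
  6. access lime: MISS. Cache (old->new): [melon apple lime]
  7. access melon: HIT. Cache (old->new): [melon apple lime]
  8. access apple: HIT. Cache (old->new): [melon apple lime]
  9. access ant: MISS. Cache (old->new): [melon apple lime ant]
  10. access ant: HIT. Cache (old->new): [melon apple lime ant]
  11. access melon: HIT. Cache (old->new): [melon apple lime ant]
  12. access melon: HIT. Cache (old->new): [melon apple lime ant]
  13. access pig: MISS, evict melon. Cache (old->new): [apple lime ant pig]
  14. access ant: HIT. Cache (old->new): [apple lime ant pig]
  15. access ant: HIT. Cache (old->new): [apple lime ant pig]
  16. access ant: HIT. Cache (old->new): [apple lime ant pig]
  17. access apple: HIT. Cache (old->new): [apple lime ant pig]
  18. access pig: HIT. Cache (old->new): [apple lime ant pig]
  19. access pig: HIT. Cache (old->new): [apple lime ant pig]
  20. access apple: HIT. Cache (old->new): [apple lime ant pig]
  21. access melon: MISS, evict apple. Cache (old->new): [lime ant pig melon]
  22. access ant: HIT. Cache (old->new): [lime ant pig melon]
  23. access ant: HIT. Cache (old->new): [lime ant pig melon]
  24. access pig: HIT. Cache (old->new): [lime ant pig melon]
Total: 18 hits, 6 misses, 2 evictions

Answer: MMHHHMHHMHHHMHHHHHHHMHHH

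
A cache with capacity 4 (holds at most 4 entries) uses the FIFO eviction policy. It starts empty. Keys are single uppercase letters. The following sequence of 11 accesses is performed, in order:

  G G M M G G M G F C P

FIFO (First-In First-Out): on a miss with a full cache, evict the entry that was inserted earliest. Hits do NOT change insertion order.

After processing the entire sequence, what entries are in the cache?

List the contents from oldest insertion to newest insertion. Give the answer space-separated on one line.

Answer: M F C P

Derivation:
FIFO simulation (capacity=4):
  1. access G: MISS. Cache (old->new): [G]
  2. access G: HIT. Cache (old->new): [G]
  3. access M: MISS. Cache (old->new): [G M]
  4. access M: HIT. Cache (old->new): [G M]
  5. access G: HIT. Cache (old->new): [G M]
  6. access G: HIT. Cache (old->new): [G M]
  7. access M: HIT. Cache (old->new): [G M]
  8. access G: HIT. Cache (old->new): [G M]
  9. access F: MISS. Cache (old->new): [G M F]
  10. access C: MISS. Cache (old->new): [G M F C]
  11. access P: MISS, evict G. Cache (old->new): [M F C P]
Total: 6 hits, 5 misses, 1 evictions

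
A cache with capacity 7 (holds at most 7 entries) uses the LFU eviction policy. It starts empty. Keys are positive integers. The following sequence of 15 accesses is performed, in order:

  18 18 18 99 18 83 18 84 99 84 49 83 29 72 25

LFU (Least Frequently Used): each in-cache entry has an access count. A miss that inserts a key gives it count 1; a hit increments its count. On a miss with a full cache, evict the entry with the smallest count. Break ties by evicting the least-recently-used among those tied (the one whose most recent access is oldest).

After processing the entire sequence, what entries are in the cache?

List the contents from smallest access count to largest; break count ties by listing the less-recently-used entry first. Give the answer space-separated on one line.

Answer: 29 72 25 99 84 83 18

Derivation:
LFU simulation (capacity=7):
  1. access 18: MISS. Cache: [18(c=1)]
  2. access 18: HIT, count now 2. Cache: [18(c=2)]
  3. access 18: HIT, count now 3. Cache: [18(c=3)]
  4. access 99: MISS. Cache: [99(c=1) 18(c=3)]
  5. access 18: HIT, count now 4. Cache: [99(c=1) 18(c=4)]
  6. access 83: MISS. Cache: [99(c=1) 83(c=1) 18(c=4)]
  7. access 18: HIT, count now 5. Cache: [99(c=1) 83(c=1) 18(c=5)]
  8. access 84: MISS. Cache: [99(c=1) 83(c=1) 84(c=1) 18(c=5)]
  9. access 99: HIT, count now 2. Cache: [83(c=1) 84(c=1) 99(c=2) 18(c=5)]
  10. access 84: HIT, count now 2. Cache: [83(c=1) 99(c=2) 84(c=2) 18(c=5)]
  11. access 49: MISS. Cache: [83(c=1) 49(c=1) 99(c=2) 84(c=2) 18(c=5)]
  12. access 83: HIT, count now 2. Cache: [49(c=1) 99(c=2) 84(c=2) 83(c=2) 18(c=5)]
  13. access 29: MISS. Cache: [49(c=1) 29(c=1) 99(c=2) 84(c=2) 83(c=2) 18(c=5)]
  14. access 72: MISS. Cache: [49(c=1) 29(c=1) 72(c=1) 99(c=2) 84(c=2) 83(c=2) 18(c=5)]
  15. access 25: MISS, evict 49(c=1). Cache: [29(c=1) 72(c=1) 25(c=1) 99(c=2) 84(c=2) 83(c=2) 18(c=5)]
Total: 7 hits, 8 misses, 1 evictions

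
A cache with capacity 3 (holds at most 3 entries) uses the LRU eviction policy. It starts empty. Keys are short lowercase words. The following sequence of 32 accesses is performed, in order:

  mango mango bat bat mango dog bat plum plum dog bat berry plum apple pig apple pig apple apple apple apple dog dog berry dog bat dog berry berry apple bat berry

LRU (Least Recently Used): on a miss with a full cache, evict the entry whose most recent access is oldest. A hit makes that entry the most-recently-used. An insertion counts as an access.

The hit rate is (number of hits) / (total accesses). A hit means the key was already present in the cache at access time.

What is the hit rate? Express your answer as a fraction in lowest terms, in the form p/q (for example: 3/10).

LRU simulation (capacity=3):
  1. access mango: MISS. Cache (LRU->MRU): [mango]
  2. access mango: HIT. Cache (LRU->MRU): [mango]
  3. access bat: MISS. Cache (LRU->MRU): [mango bat]
  4. access bat: HIT. Cache (LRU->MRU): [mango bat]
  5. access mango: HIT. Cache (LRU->MRU): [bat mango]
  6. access dog: MISS. Cache (LRU->MRU): [bat mango dog]
  7. access bat: HIT. Cache (LRU->MRU): [mango dog bat]
  8. access plum: MISS, evict mango. Cache (LRU->MRU): [dog bat plum]
  9. access plum: HIT. Cache (LRU->MRU): [dog bat plum]
  10. access dog: HIT. Cache (LRU->MRU): [bat plum dog]
  11. access bat: HIT. Cache (LRU->MRU): [plum dog bat]
  12. access berry: MISS, evict plum. Cache (LRU->MRU): [dog bat berry]
  13. access plum: MISS, evict dog. Cache (LRU->MRU): [bat berry plum]
  14. access apple: MISS, evict bat. Cache (LRU->MRU): [berry plum apple]
  15. access pig: MISS, evict berry. Cache (LRU->MRU): [plum apple pig]
  16. access apple: HIT. Cache (LRU->MRU): [plum pig apple]
  17. access pig: HIT. Cache (LRU->MRU): [plum apple pig]
  18. access apple: HIT. Cache (LRU->MRU): [plum pig apple]
  19. access apple: HIT. Cache (LRU->MRU): [plum pig apple]
  20. access apple: HIT. Cache (LRU->MRU): [plum pig apple]
  21. access apple: HIT. Cache (LRU->MRU): [plum pig apple]
  22. access dog: MISS, evict plum. Cache (LRU->MRU): [pig apple dog]
  23. access dog: HIT. Cache (LRU->MRU): [pig apple dog]
  24. access berry: MISS, evict pig. Cache (LRU->MRU): [apple dog berry]
  25. access dog: HIT. Cache (LRU->MRU): [apple berry dog]
  26. access bat: MISS, evict apple. Cache (LRU->MRU): [berry dog bat]
  27. access dog: HIT. Cache (LRU->MRU): [berry bat dog]
  28. access berry: HIT. Cache (LRU->MRU): [bat dog berry]
  29. access berry: HIT. Cache (LRU->MRU): [bat dog berry]
  30. access apple: MISS, evict bat. Cache (LRU->MRU): [dog berry apple]
  31. access bat: MISS, evict dog. Cache (LRU->MRU): [berry apple bat]
  32. access berry: HIT. Cache (LRU->MRU): [apple bat berry]
Total: 19 hits, 13 misses, 10 evictions

Hit rate = 19/32

Answer: 19/32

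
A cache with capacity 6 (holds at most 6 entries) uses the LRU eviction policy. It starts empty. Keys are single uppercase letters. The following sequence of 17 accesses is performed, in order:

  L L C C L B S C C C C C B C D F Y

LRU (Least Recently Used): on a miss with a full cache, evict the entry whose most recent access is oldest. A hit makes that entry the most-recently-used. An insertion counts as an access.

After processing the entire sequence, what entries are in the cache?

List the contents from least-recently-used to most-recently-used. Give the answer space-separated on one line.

LRU simulation (capacity=6):
  1. access L: MISS. Cache (LRU->MRU): [L]
  2. access L: HIT. Cache (LRU->MRU): [L]
  3. access C: MISS. Cache (LRU->MRU): [L C]
  4. access C: HIT. Cache (LRU->MRU): [L C]
  5. access L: HIT. Cache (LRU->MRU): [C L]
  6. access B: MISS. Cache (LRU->MRU): [C L B]
  7. access S: MISS. Cache (LRU->MRU): [C L B S]
  8. access C: HIT. Cache (LRU->MRU): [L B S C]
  9. access C: HIT. Cache (LRU->MRU): [L B S C]
  10. access C: HIT. Cache (LRU->MRU): [L B S C]
  11. access C: HIT. Cache (LRU->MRU): [L B S C]
  12. access C: HIT. Cache (LRU->MRU): [L B S C]
  13. access B: HIT. Cache (LRU->MRU): [L S C B]
  14. access C: HIT. Cache (LRU->MRU): [L S B C]
  15. access D: MISS. Cache (LRU->MRU): [L S B C D]
  16. access F: MISS. Cache (LRU->MRU): [L S B C D F]
  17. access Y: MISS, evict L. Cache (LRU->MRU): [S B C D F Y]
Total: 10 hits, 7 misses, 1 evictions

Answer: S B C D F Y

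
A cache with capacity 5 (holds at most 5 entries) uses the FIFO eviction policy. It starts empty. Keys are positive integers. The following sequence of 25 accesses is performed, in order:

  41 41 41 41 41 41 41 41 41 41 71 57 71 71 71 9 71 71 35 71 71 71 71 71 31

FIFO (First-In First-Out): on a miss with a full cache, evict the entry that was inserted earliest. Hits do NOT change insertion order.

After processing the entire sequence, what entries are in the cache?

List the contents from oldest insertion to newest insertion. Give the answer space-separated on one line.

FIFO simulation (capacity=5):
  1. access 41: MISS. Cache (old->new): [41]
  2. access 41: HIT. Cache (old->new): [41]
  3. access 41: HIT. Cache (old->new): [41]
  4. access 41: HIT. Cache (old->new): [41]
  5. access 41: HIT. Cache (old->new): [41]
  6. access 41: HIT. Cache (old->new): [41]
  7. access 41: HIT. Cache (old->new): [41]
  8. access 41: HIT. Cache (old->new): [41]
  9. access 41: HIT. Cache (old->new): [41]
  10. access 41: HIT. Cache (old->new): [41]
  11. access 71: MISS. Cache (old->new): [41 71]
  12. access 57: MISS. Cache (old->new): [41 71 57]
  13. access 71: HIT. Cache (old->new): [41 71 57]
  14. access 71: HIT. Cache (old->new): [41 71 57]
  15. access 71: HIT. Cache (old->new): [41 71 57]
  16. access 9: MISS. Cache (old->new): [41 71 57 9]
  17. access 71: HIT. Cache (old->new): [41 71 57 9]
  18. access 71: HIT. Cache (old->new): [41 71 57 9]
  19. access 35: MISS. Cache (old->new): [41 71 57 9 35]
  20. access 71: HIT. Cache (old->new): [41 71 57 9 35]
  21. access 71: HIT. Cache (old->new): [41 71 57 9 35]
  22. access 71: HIT. Cache (old->new): [41 71 57 9 35]
  23. access 71: HIT. Cache (old->new): [41 71 57 9 35]
  24. access 71: HIT. Cache (old->new): [41 71 57 9 35]
  25. access 31: MISS, evict 41. Cache (old->new): [71 57 9 35 31]
Total: 19 hits, 6 misses, 1 evictions

Answer: 71 57 9 35 31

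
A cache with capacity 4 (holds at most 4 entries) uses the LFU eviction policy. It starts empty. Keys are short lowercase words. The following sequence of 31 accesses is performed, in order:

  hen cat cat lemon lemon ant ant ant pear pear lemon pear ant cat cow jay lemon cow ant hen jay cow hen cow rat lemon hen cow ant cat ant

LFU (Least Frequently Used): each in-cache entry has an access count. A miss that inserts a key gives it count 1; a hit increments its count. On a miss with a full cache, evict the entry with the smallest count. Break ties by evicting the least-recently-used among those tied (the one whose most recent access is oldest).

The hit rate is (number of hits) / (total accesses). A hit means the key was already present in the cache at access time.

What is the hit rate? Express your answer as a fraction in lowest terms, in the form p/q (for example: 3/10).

LFU simulation (capacity=4):
  1. access hen: MISS. Cache: [hen(c=1)]
  2. access cat: MISS. Cache: [hen(c=1) cat(c=1)]
  3. access cat: HIT, count now 2. Cache: [hen(c=1) cat(c=2)]
  4. access lemon: MISS. Cache: [hen(c=1) lemon(c=1) cat(c=2)]
  5. access lemon: HIT, count now 2. Cache: [hen(c=1) cat(c=2) lemon(c=2)]
  6. access ant: MISS. Cache: [hen(c=1) ant(c=1) cat(c=2) lemon(c=2)]
  7. access ant: HIT, count now 2. Cache: [hen(c=1) cat(c=2) lemon(c=2) ant(c=2)]
  8. access ant: HIT, count now 3. Cache: [hen(c=1) cat(c=2) lemon(c=2) ant(c=3)]
  9. access pear: MISS, evict hen(c=1). Cache: [pear(c=1) cat(c=2) lemon(c=2) ant(c=3)]
  10. access pear: HIT, count now 2. Cache: [cat(c=2) lemon(c=2) pear(c=2) ant(c=3)]
  11. access lemon: HIT, count now 3. Cache: [cat(c=2) pear(c=2) ant(c=3) lemon(c=3)]
  12. access pear: HIT, count now 3. Cache: [cat(c=2) ant(c=3) lemon(c=3) pear(c=3)]
  13. access ant: HIT, count now 4. Cache: [cat(c=2) lemon(c=3) pear(c=3) ant(c=4)]
  14. access cat: HIT, count now 3. Cache: [lemon(c=3) pear(c=3) cat(c=3) ant(c=4)]
  15. access cow: MISS, evict lemon(c=3). Cache: [cow(c=1) pear(c=3) cat(c=3) ant(c=4)]
  16. access jay: MISS, evict cow(c=1). Cache: [jay(c=1) pear(c=3) cat(c=3) ant(c=4)]
  17. access lemon: MISS, evict jay(c=1). Cache: [lemon(c=1) pear(c=3) cat(c=3) ant(c=4)]
  18. access cow: MISS, evict lemon(c=1). Cache: [cow(c=1) pear(c=3) cat(c=3) ant(c=4)]
  19. access ant: HIT, count now 5. Cache: [cow(c=1) pear(c=3) cat(c=3) ant(c=5)]
  20. access hen: MISS, evict cow(c=1). Cache: [hen(c=1) pear(c=3) cat(c=3) ant(c=5)]
  21. access jay: MISS, evict hen(c=1). Cache: [jay(c=1) pear(c=3) cat(c=3) ant(c=5)]
  22. access cow: MISS, evict jay(c=1). Cache: [cow(c=1) pear(c=3) cat(c=3) ant(c=5)]
  23. access hen: MISS, evict cow(c=1). Cache: [hen(c=1) pear(c=3) cat(c=3) ant(c=5)]
  24. access cow: MISS, evict hen(c=1). Cache: [cow(c=1) pear(c=3) cat(c=3) ant(c=5)]
  25. access rat: MISS, evict cow(c=1). Cache: [rat(c=1) pear(c=3) cat(c=3) ant(c=5)]
  26. access lemon: MISS, evict rat(c=1). Cache: [lemon(c=1) pear(c=3) cat(c=3) ant(c=5)]
  27. access hen: MISS, evict lemon(c=1). Cache: [hen(c=1) pear(c=3) cat(c=3) ant(c=5)]
  28. access cow: MISS, evict hen(c=1). Cache: [cow(c=1) pear(c=3) cat(c=3) ant(c=5)]
  29. access ant: HIT, count now 6. Cache: [cow(c=1) pear(c=3) cat(c=3) ant(c=6)]
  30. access cat: HIT, count now 4. Cache: [cow(c=1) pear(c=3) cat(c=4) ant(c=6)]
  31. access ant: HIT, count now 7. Cache: [cow(c=1) pear(c=3) cat(c=4) ant(c=7)]
Total: 13 hits, 18 misses, 14 evictions

Hit rate = 13/31

Answer: 13/31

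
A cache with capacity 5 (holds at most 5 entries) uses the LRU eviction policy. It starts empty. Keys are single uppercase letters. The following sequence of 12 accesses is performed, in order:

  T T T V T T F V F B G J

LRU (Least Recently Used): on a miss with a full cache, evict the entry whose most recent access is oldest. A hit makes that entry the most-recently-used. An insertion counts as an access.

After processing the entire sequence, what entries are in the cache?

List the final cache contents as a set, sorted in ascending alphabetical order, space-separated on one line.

LRU simulation (capacity=5):
  1. access T: MISS. Cache (LRU->MRU): [T]
  2. access T: HIT. Cache (LRU->MRU): [T]
  3. access T: HIT. Cache (LRU->MRU): [T]
  4. access V: MISS. Cache (LRU->MRU): [T V]
  5. access T: HIT. Cache (LRU->MRU): [V T]
  6. access T: HIT. Cache (LRU->MRU): [V T]
  7. access F: MISS. Cache (LRU->MRU): [V T F]
  8. access V: HIT. Cache (LRU->MRU): [T F V]
  9. access F: HIT. Cache (LRU->MRU): [T V F]
  10. access B: MISS. Cache (LRU->MRU): [T V F B]
  11. access G: MISS. Cache (LRU->MRU): [T V F B G]
  12. access J: MISS, evict T. Cache (LRU->MRU): [V F B G J]
Total: 6 hits, 6 misses, 1 evictions

Answer: B F G J V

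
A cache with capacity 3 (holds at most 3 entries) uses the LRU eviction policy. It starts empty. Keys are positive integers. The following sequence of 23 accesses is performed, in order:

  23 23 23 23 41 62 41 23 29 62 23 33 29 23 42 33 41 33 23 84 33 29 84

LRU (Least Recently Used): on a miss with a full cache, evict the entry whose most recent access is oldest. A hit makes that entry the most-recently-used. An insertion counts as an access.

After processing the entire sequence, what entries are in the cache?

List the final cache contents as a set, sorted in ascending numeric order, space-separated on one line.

Answer: 29 33 84

Derivation:
LRU simulation (capacity=3):
  1. access 23: MISS. Cache (LRU->MRU): [23]
  2. access 23: HIT. Cache (LRU->MRU): [23]
  3. access 23: HIT. Cache (LRU->MRU): [23]
  4. access 23: HIT. Cache (LRU->MRU): [23]
  5. access 41: MISS. Cache (LRU->MRU): [23 41]
  6. access 62: MISS. Cache (LRU->MRU): [23 41 62]
  7. access 41: HIT. Cache (LRU->MRU): [23 62 41]
  8. access 23: HIT. Cache (LRU->MRU): [62 41 23]
  9. access 29: MISS, evict 62. Cache (LRU->MRU): [41 23 29]
  10. access 62: MISS, evict 41. Cache (LRU->MRU): [23 29 62]
  11. access 23: HIT. Cache (LRU->MRU): [29 62 23]
  12. access 33: MISS, evict 29. Cache (LRU->MRU): [62 23 33]
  13. access 29: MISS, evict 62. Cache (LRU->MRU): [23 33 29]
  14. access 23: HIT. Cache (LRU->MRU): [33 29 23]
  15. access 42: MISS, evict 33. Cache (LRU->MRU): [29 23 42]
  16. access 33: MISS, evict 29. Cache (LRU->MRU): [23 42 33]
  17. access 41: MISS, evict 23. Cache (LRU->MRU): [42 33 41]
  18. access 33: HIT. Cache (LRU->MRU): [42 41 33]
  19. access 23: MISS, evict 42. Cache (LRU->MRU): [41 33 23]
  20. access 84: MISS, evict 41. Cache (LRU->MRU): [33 23 84]
  21. access 33: HIT. Cache (LRU->MRU): [23 84 33]
  22. access 29: MISS, evict 23. Cache (LRU->MRU): [84 33 29]
  23. access 84: HIT. Cache (LRU->MRU): [33 29 84]
Total: 10 hits, 13 misses, 10 evictions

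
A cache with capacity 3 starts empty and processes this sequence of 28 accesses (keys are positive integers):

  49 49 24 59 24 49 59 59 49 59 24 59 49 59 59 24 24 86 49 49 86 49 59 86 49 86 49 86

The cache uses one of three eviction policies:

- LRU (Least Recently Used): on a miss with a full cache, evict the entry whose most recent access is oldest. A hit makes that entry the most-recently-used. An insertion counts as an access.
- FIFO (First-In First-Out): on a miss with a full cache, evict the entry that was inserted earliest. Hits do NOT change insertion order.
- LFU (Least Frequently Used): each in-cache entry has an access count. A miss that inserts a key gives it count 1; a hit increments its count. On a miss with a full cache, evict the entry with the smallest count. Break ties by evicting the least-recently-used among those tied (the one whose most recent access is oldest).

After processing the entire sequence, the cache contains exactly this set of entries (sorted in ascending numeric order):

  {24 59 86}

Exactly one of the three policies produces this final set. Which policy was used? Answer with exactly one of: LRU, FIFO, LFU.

Answer: LFU

Derivation:
Simulating under each policy and comparing final sets:
  LRU: final set = {49 59 86} -> differs
  FIFO: final set = {49 59 86} -> differs
  LFU: final set = {24 59 86} -> MATCHES target
Only LFU produces the target set.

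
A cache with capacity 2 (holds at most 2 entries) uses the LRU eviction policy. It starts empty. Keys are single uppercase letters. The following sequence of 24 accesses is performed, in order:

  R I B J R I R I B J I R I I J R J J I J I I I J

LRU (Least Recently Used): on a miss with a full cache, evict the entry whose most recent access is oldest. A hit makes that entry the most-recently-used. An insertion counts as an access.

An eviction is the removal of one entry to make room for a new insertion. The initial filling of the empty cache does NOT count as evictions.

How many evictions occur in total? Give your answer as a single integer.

Answer: 11

Derivation:
LRU simulation (capacity=2):
  1. access R: MISS. Cache (LRU->MRU): [R]
  2. access I: MISS. Cache (LRU->MRU): [R I]
  3. access B: MISS, evict R. Cache (LRU->MRU): [I B]
  4. access J: MISS, evict I. Cache (LRU->MRU): [B J]
  5. access R: MISS, evict B. Cache (LRU->MRU): [J R]
  6. access I: MISS, evict J. Cache (LRU->MRU): [R I]
  7. access R: HIT. Cache (LRU->MRU): [I R]
  8. access I: HIT. Cache (LRU->MRU): [R I]
  9. access B: MISS, evict R. Cache (LRU->MRU): [I B]
  10. access J: MISS, evict I. Cache (LRU->MRU): [B J]
  11. access I: MISS, evict B. Cache (LRU->MRU): [J I]
  12. access R: MISS, evict J. Cache (LRU->MRU): [I R]
  13. access I: HIT. Cache (LRU->MRU): [R I]
  14. access I: HIT. Cache (LRU->MRU): [R I]
  15. access J: MISS, evict R. Cache (LRU->MRU): [I J]
  16. access R: MISS, evict I. Cache (LRU->MRU): [J R]
  17. access J: HIT. Cache (LRU->MRU): [R J]
  18. access J: HIT. Cache (LRU->MRU): [R J]
  19. access I: MISS, evict R. Cache (LRU->MRU): [J I]
  20. access J: HIT. Cache (LRU->MRU): [I J]
  21. access I: HIT. Cache (LRU->MRU): [J I]
  22. access I: HIT. Cache (LRU->MRU): [J I]
  23. access I: HIT. Cache (LRU->MRU): [J I]
  24. access J: HIT. Cache (LRU->MRU): [I J]
Total: 11 hits, 13 misses, 11 evictions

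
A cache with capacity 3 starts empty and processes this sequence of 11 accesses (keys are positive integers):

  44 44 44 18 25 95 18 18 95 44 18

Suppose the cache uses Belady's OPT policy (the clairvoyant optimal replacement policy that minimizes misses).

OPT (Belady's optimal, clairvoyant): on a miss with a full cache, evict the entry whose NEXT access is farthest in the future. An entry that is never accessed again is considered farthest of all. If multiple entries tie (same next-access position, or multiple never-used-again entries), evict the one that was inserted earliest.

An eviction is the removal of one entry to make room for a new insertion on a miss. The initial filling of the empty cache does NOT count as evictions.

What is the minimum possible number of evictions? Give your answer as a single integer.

OPT (Belady) simulation (capacity=3):
  1. access 44: MISS. Cache: [44]
  2. access 44: HIT. Next use of 44: step 3. Cache: [44]
  3. access 44: HIT. Next use of 44: step 10. Cache: [44]
  4. access 18: MISS. Cache: [44 18]
  5. access 25: MISS. Cache: [44 18 25]
  6. access 95: MISS, evict 25 (next use: never). Cache: [44 18 95]
  7. access 18: HIT. Next use of 18: step 8. Cache: [44 18 95]
  8. access 18: HIT. Next use of 18: step 11. Cache: [44 18 95]
  9. access 95: HIT. Next use of 95: never. Cache: [44 18 95]
  10. access 44: HIT. Next use of 44: never. Cache: [44 18 95]
  11. access 18: HIT. Next use of 18: never. Cache: [44 18 95]
Total: 7 hits, 4 misses, 1 evictions

Answer: 1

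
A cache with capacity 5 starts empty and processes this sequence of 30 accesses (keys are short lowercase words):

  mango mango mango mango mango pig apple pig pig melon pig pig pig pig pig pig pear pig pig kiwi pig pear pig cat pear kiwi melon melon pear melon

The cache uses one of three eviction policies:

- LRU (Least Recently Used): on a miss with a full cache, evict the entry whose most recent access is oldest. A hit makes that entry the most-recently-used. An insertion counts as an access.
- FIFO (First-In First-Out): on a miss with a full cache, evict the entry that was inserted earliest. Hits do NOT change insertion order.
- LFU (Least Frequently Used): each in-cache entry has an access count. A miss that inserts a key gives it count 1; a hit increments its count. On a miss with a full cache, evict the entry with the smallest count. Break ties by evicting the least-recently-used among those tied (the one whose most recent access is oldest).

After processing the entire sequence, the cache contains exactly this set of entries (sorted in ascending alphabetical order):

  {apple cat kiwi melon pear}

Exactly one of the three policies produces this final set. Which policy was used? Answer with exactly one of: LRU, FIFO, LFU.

Simulating under each policy and comparing final sets:
  LRU: final set = {cat kiwi melon pear pig} -> differs
  FIFO: final set = {apple cat kiwi melon pear} -> MATCHES target
  LFU: final set = {kiwi mango melon pear pig} -> differs
Only FIFO produces the target set.

Answer: FIFO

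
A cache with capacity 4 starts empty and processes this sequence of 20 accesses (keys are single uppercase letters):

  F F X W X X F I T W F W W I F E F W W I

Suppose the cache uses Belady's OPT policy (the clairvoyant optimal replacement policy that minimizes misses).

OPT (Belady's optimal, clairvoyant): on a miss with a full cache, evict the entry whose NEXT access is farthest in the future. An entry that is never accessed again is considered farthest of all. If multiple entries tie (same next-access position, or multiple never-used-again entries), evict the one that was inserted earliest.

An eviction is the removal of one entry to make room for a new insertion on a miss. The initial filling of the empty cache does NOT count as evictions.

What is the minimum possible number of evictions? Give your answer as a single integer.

OPT (Belady) simulation (capacity=4):
  1. access F: MISS. Cache: [F]
  2. access F: HIT. Next use of F: step 7. Cache: [F]
  3. access X: MISS. Cache: [F X]
  4. access W: MISS. Cache: [F X W]
  5. access X: HIT. Next use of X: step 6. Cache: [F X W]
  6. access X: HIT. Next use of X: never. Cache: [F X W]
  7. access F: HIT. Next use of F: step 11. Cache: [F X W]
  8. access I: MISS. Cache: [F X W I]
  9. access T: MISS, evict X (next use: never). Cache: [F W I T]
  10. access W: HIT. Next use of W: step 12. Cache: [F W I T]
  11. access F: HIT. Next use of F: step 15. Cache: [F W I T]
  12. access W: HIT. Next use of W: step 13. Cache: [F W I T]
  13. access W: HIT. Next use of W: step 18. Cache: [F W I T]
  14. access I: HIT. Next use of I: step 20. Cache: [F W I T]
  15. access F: HIT. Next use of F: step 17. Cache: [F W I T]
  16. access E: MISS, evict T (next use: never). Cache: [F W I E]
  17. access F: HIT. Next use of F: never. Cache: [F W I E]
  18. access W: HIT. Next use of W: step 19. Cache: [F W I E]
  19. access W: HIT. Next use of W: never. Cache: [F W I E]
  20. access I: HIT. Next use of I: never. Cache: [F W I E]
Total: 14 hits, 6 misses, 2 evictions

Answer: 2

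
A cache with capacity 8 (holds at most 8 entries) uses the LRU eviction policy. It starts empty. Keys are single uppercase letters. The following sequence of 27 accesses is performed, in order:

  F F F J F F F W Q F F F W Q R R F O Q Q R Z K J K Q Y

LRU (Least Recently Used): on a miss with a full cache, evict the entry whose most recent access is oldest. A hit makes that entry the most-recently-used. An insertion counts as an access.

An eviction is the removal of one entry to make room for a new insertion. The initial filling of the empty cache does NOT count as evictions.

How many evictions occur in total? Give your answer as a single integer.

LRU simulation (capacity=8):
  1. access F: MISS. Cache (LRU->MRU): [F]
  2. access F: HIT. Cache (LRU->MRU): [F]
  3. access F: HIT. Cache (LRU->MRU): [F]
  4. access J: MISS. Cache (LRU->MRU): [F J]
  5. access F: HIT. Cache (LRU->MRU): [J F]
  6. access F: HIT. Cache (LRU->MRU): [J F]
  7. access F: HIT. Cache (LRU->MRU): [J F]
  8. access W: MISS. Cache (LRU->MRU): [J F W]
  9. access Q: MISS. Cache (LRU->MRU): [J F W Q]
  10. access F: HIT. Cache (LRU->MRU): [J W Q F]
  11. access F: HIT. Cache (LRU->MRU): [J W Q F]
  12. access F: HIT. Cache (LRU->MRU): [J W Q F]
  13. access W: HIT. Cache (LRU->MRU): [J Q F W]
  14. access Q: HIT. Cache (LRU->MRU): [J F W Q]
  15. access R: MISS. Cache (LRU->MRU): [J F W Q R]
  16. access R: HIT. Cache (LRU->MRU): [J F W Q R]
  17. access F: HIT. Cache (LRU->MRU): [J W Q R F]
  18. access O: MISS. Cache (LRU->MRU): [J W Q R F O]
  19. access Q: HIT. Cache (LRU->MRU): [J W R F O Q]
  20. access Q: HIT. Cache (LRU->MRU): [J W R F O Q]
  21. access R: HIT. Cache (LRU->MRU): [J W F O Q R]
  22. access Z: MISS. Cache (LRU->MRU): [J W F O Q R Z]
  23. access K: MISS. Cache (LRU->MRU): [J W F O Q R Z K]
  24. access J: HIT. Cache (LRU->MRU): [W F O Q R Z K J]
  25. access K: HIT. Cache (LRU->MRU): [W F O Q R Z J K]
  26. access Q: HIT. Cache (LRU->MRU): [W F O R Z J K Q]
  27. access Y: MISS, evict W. Cache (LRU->MRU): [F O R Z J K Q Y]
Total: 18 hits, 9 misses, 1 evictions

Answer: 1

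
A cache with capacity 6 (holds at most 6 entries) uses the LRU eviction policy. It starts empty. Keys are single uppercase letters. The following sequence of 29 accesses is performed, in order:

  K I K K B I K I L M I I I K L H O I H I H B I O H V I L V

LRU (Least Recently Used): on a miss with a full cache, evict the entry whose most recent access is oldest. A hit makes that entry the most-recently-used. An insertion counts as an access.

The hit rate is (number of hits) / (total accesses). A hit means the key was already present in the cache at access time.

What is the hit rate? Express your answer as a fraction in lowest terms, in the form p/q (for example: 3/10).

Answer: 20/29

Derivation:
LRU simulation (capacity=6):
  1. access K: MISS. Cache (LRU->MRU): [K]
  2. access I: MISS. Cache (LRU->MRU): [K I]
  3. access K: HIT. Cache (LRU->MRU): [I K]
  4. access K: HIT. Cache (LRU->MRU): [I K]
  5. access B: MISS. Cache (LRU->MRU): [I K B]
  6. access I: HIT. Cache (LRU->MRU): [K B I]
  7. access K: HIT. Cache (LRU->MRU): [B I K]
  8. access I: HIT. Cache (LRU->MRU): [B K I]
  9. access L: MISS. Cache (LRU->MRU): [B K I L]
  10. access M: MISS. Cache (LRU->MRU): [B K I L M]
  11. access I: HIT. Cache (LRU->MRU): [B K L M I]
  12. access I: HIT. Cache (LRU->MRU): [B K L M I]
  13. access I: HIT. Cache (LRU->MRU): [B K L M I]
  14. access K: HIT. Cache (LRU->MRU): [B L M I K]
  15. access L: HIT. Cache (LRU->MRU): [B M I K L]
  16. access H: MISS. Cache (LRU->MRU): [B M I K L H]
  17. access O: MISS, evict B. Cache (LRU->MRU): [M I K L H O]
  18. access I: HIT. Cache (LRU->MRU): [M K L H O I]
  19. access H: HIT. Cache (LRU->MRU): [M K L O I H]
  20. access I: HIT. Cache (LRU->MRU): [M K L O H I]
  21. access H: HIT. Cache (LRU->MRU): [M K L O I H]
  22. access B: MISS, evict M. Cache (LRU->MRU): [K L O I H B]
  23. access I: HIT. Cache (LRU->MRU): [K L O H B I]
  24. access O: HIT. Cache (LRU->MRU): [K L H B I O]
  25. access H: HIT. Cache (LRU->MRU): [K L B I O H]
  26. access V: MISS, evict K. Cache (LRU->MRU): [L B I O H V]
  27. access I: HIT. Cache (LRU->MRU): [L B O H V I]
  28. access L: HIT. Cache (LRU->MRU): [B O H V I L]
  29. access V: HIT. Cache (LRU->MRU): [B O H I L V]
Total: 20 hits, 9 misses, 3 evictions

Hit rate = 20/29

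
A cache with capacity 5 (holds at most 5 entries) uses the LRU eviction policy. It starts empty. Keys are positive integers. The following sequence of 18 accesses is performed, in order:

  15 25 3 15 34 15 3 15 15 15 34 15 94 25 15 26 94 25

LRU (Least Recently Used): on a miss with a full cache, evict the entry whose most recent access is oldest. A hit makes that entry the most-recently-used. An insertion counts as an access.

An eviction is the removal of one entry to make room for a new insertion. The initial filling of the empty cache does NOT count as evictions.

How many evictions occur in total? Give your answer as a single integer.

Answer: 1

Derivation:
LRU simulation (capacity=5):
  1. access 15: MISS. Cache (LRU->MRU): [15]
  2. access 25: MISS. Cache (LRU->MRU): [15 25]
  3. access 3: MISS. Cache (LRU->MRU): [15 25 3]
  4. access 15: HIT. Cache (LRU->MRU): [25 3 15]
  5. access 34: MISS. Cache (LRU->MRU): [25 3 15 34]
  6. access 15: HIT. Cache (LRU->MRU): [25 3 34 15]
  7. access 3: HIT. Cache (LRU->MRU): [25 34 15 3]
  8. access 15: HIT. Cache (LRU->MRU): [25 34 3 15]
  9. access 15: HIT. Cache (LRU->MRU): [25 34 3 15]
  10. access 15: HIT. Cache (LRU->MRU): [25 34 3 15]
  11. access 34: HIT. Cache (LRU->MRU): [25 3 15 34]
  12. access 15: HIT. Cache (LRU->MRU): [25 3 34 15]
  13. access 94: MISS. Cache (LRU->MRU): [25 3 34 15 94]
  14. access 25: HIT. Cache (LRU->MRU): [3 34 15 94 25]
  15. access 15: HIT. Cache (LRU->MRU): [3 34 94 25 15]
  16. access 26: MISS, evict 3. Cache (LRU->MRU): [34 94 25 15 26]
  17. access 94: HIT. Cache (LRU->MRU): [34 25 15 26 94]
  18. access 25: HIT. Cache (LRU->MRU): [34 15 26 94 25]
Total: 12 hits, 6 misses, 1 evictions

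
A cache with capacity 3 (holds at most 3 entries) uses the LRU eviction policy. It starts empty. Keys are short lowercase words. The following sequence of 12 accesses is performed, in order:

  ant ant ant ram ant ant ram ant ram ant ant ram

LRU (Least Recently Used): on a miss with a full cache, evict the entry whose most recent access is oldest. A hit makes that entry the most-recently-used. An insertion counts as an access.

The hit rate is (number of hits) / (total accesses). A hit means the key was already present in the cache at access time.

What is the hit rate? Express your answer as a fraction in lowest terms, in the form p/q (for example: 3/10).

LRU simulation (capacity=3):
  1. access ant: MISS. Cache (LRU->MRU): [ant]
  2. access ant: HIT. Cache (LRU->MRU): [ant]
  3. access ant: HIT. Cache (LRU->MRU): [ant]
  4. access ram: MISS. Cache (LRU->MRU): [ant ram]
  5. access ant: HIT. Cache (LRU->MRU): [ram ant]
  6. access ant: HIT. Cache (LRU->MRU): [ram ant]
  7. access ram: HIT. Cache (LRU->MRU): [ant ram]
  8. access ant: HIT. Cache (LRU->MRU): [ram ant]
  9. access ram: HIT. Cache (LRU->MRU): [ant ram]
  10. access ant: HIT. Cache (LRU->MRU): [ram ant]
  11. access ant: HIT. Cache (LRU->MRU): [ram ant]
  12. access ram: HIT. Cache (LRU->MRU): [ant ram]
Total: 10 hits, 2 misses, 0 evictions

Hit rate = 10/12 = 5/6

Answer: 5/6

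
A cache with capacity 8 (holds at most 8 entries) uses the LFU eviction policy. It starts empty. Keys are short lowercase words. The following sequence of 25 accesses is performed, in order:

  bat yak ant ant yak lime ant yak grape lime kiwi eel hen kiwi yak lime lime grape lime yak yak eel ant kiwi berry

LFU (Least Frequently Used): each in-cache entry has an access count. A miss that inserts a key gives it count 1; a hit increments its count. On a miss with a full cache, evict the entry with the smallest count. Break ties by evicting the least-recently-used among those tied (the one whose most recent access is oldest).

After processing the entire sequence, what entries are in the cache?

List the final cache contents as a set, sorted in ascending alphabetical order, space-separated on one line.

Answer: ant berry eel grape hen kiwi lime yak

Derivation:
LFU simulation (capacity=8):
  1. access bat: MISS. Cache: [bat(c=1)]
  2. access yak: MISS. Cache: [bat(c=1) yak(c=1)]
  3. access ant: MISS. Cache: [bat(c=1) yak(c=1) ant(c=1)]
  4. access ant: HIT, count now 2. Cache: [bat(c=1) yak(c=1) ant(c=2)]
  5. access yak: HIT, count now 2. Cache: [bat(c=1) ant(c=2) yak(c=2)]
  6. access lime: MISS. Cache: [bat(c=1) lime(c=1) ant(c=2) yak(c=2)]
  7. access ant: HIT, count now 3. Cache: [bat(c=1) lime(c=1) yak(c=2) ant(c=3)]
  8. access yak: HIT, count now 3. Cache: [bat(c=1) lime(c=1) ant(c=3) yak(c=3)]
  9. access grape: MISS. Cache: [bat(c=1) lime(c=1) grape(c=1) ant(c=3) yak(c=3)]
  10. access lime: HIT, count now 2. Cache: [bat(c=1) grape(c=1) lime(c=2) ant(c=3) yak(c=3)]
  11. access kiwi: MISS. Cache: [bat(c=1) grape(c=1) kiwi(c=1) lime(c=2) ant(c=3) yak(c=3)]
  12. access eel: MISS. Cache: [bat(c=1) grape(c=1) kiwi(c=1) eel(c=1) lime(c=2) ant(c=3) yak(c=3)]
  13. access hen: MISS. Cache: [bat(c=1) grape(c=1) kiwi(c=1) eel(c=1) hen(c=1) lime(c=2) ant(c=3) yak(c=3)]
  14. access kiwi: HIT, count now 2. Cache: [bat(c=1) grape(c=1) eel(c=1) hen(c=1) lime(c=2) kiwi(c=2) ant(c=3) yak(c=3)]
  15. access yak: HIT, count now 4. Cache: [bat(c=1) grape(c=1) eel(c=1) hen(c=1) lime(c=2) kiwi(c=2) ant(c=3) yak(c=4)]
  16. access lime: HIT, count now 3. Cache: [bat(c=1) grape(c=1) eel(c=1) hen(c=1) kiwi(c=2) ant(c=3) lime(c=3) yak(c=4)]
  17. access lime: HIT, count now 4. Cache: [bat(c=1) grape(c=1) eel(c=1) hen(c=1) kiwi(c=2) ant(c=3) yak(c=4) lime(c=4)]
  18. access grape: HIT, count now 2. Cache: [bat(c=1) eel(c=1) hen(c=1) kiwi(c=2) grape(c=2) ant(c=3) yak(c=4) lime(c=4)]
  19. access lime: HIT, count now 5. Cache: [bat(c=1) eel(c=1) hen(c=1) kiwi(c=2) grape(c=2) ant(c=3) yak(c=4) lime(c=5)]
  20. access yak: HIT, count now 5. Cache: [bat(c=1) eel(c=1) hen(c=1) kiwi(c=2) grape(c=2) ant(c=3) lime(c=5) yak(c=5)]
  21. access yak: HIT, count now 6. Cache: [bat(c=1) eel(c=1) hen(c=1) kiwi(c=2) grape(c=2) ant(c=3) lime(c=5) yak(c=6)]
  22. access eel: HIT, count now 2. Cache: [bat(c=1) hen(c=1) kiwi(c=2) grape(c=2) eel(c=2) ant(c=3) lime(c=5) yak(c=6)]
  23. access ant: HIT, count now 4. Cache: [bat(c=1) hen(c=1) kiwi(c=2) grape(c=2) eel(c=2) ant(c=4) lime(c=5) yak(c=6)]
  24. access kiwi: HIT, count now 3. Cache: [bat(c=1) hen(c=1) grape(c=2) eel(c=2) kiwi(c=3) ant(c=4) lime(c=5) yak(c=6)]
  25. access berry: MISS, evict bat(c=1). Cache: [hen(c=1) berry(c=1) grape(c=2) eel(c=2) kiwi(c=3) ant(c=4) lime(c=5) yak(c=6)]
Total: 16 hits, 9 misses, 1 evictions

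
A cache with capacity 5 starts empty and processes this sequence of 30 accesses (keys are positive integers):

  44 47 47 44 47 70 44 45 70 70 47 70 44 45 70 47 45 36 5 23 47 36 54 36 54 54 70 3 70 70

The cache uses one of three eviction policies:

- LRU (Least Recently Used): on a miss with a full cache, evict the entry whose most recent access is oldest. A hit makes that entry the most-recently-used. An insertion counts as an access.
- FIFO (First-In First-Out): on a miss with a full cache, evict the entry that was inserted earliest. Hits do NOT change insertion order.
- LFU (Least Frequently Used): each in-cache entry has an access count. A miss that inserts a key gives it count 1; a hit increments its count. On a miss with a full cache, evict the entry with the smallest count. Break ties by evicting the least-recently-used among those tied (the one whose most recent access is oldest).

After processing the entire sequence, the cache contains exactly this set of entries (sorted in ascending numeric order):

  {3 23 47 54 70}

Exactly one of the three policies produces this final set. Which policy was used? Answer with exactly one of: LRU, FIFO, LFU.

Simulating under each policy and comparing final sets:
  LRU: final set = {3 36 47 54 70} -> differs
  FIFO: final set = {3 23 47 54 70} -> MATCHES target
  LFU: final set = {3 44 45 47 70} -> differs
Only FIFO produces the target set.

Answer: FIFO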